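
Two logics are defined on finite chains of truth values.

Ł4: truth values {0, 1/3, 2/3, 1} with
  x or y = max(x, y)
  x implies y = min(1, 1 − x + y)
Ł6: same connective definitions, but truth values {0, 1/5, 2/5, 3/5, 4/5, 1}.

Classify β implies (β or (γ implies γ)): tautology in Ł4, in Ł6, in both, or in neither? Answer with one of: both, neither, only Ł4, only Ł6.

both

In Ł4: every assignment gives 1 — tautology.
In Ł6: every assignment gives 1 — tautology.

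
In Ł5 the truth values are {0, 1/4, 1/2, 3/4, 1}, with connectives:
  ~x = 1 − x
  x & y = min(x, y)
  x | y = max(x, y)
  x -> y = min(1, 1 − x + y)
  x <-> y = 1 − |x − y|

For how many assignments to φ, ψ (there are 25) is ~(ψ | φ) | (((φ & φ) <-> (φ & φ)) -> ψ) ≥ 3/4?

14

value 1: 6 assignments (counts)
value 3/4: 8 assignments (counts)
value 1/2: 7 assignments
value 1/4: 3 assignments
value 0: 1 assignment
So 14 of the 25 assignments meet the threshold.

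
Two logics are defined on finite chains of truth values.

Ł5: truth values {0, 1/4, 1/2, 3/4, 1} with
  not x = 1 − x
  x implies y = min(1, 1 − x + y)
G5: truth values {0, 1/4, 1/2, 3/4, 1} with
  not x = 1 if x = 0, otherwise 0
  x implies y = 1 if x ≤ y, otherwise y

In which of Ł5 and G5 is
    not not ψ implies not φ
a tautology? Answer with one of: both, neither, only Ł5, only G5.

neither

In Ł5: at φ = 1/4, ψ = 1 the value is 3/4 — not a tautology.
In G5: at φ = 1/4, ψ = 1/4 the value is 0 — not a tautology.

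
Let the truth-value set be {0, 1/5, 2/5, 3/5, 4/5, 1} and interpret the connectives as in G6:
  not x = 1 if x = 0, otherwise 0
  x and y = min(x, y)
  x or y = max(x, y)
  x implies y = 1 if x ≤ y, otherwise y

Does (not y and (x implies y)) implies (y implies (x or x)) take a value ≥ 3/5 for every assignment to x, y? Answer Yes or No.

At x = 4/5, y = 1/5, for instance:
not y = not 1/5 = 0
x implies y = 4/5 implies 1/5 = 1/5
not y and (x implies y) = 0 and 1/5 = 0
x or x = 4/5 or 4/5 = 4/5
y implies (x or x) = 1/5 implies 4/5 = 1
(not y and (x implies y)) implies (y implies (x or x)) = 0 implies 1 = 1
and checking the remaining 35 assignments likewise gives ≥ 3/5 in every case.

Yes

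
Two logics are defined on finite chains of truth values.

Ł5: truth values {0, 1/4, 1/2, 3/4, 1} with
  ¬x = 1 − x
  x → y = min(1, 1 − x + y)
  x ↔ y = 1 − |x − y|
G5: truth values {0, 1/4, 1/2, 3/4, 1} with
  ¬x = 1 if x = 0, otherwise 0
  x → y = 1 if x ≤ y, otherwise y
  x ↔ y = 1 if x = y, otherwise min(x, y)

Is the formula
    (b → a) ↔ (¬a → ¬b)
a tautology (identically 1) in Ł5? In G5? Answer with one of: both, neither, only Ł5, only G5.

In Ł5: every assignment gives 1 — tautology.
In G5: at a = 1/4, b = 1/2 the value is 1/4 — not a tautology.

only Ł5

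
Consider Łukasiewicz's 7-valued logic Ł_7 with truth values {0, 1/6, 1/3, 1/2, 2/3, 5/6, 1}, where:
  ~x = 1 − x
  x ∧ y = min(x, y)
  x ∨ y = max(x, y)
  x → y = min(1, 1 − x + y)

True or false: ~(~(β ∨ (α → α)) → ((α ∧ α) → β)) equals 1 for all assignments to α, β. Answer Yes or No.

No

Counterexample: take α = 0, β = 0.
α → α = 0 → 0 = 1
β ∨ (α → α) = 0 ∨ 1 = 1
~(β ∨ (α → α)) = ~1 = 0
α ∧ α = 0 ∧ 0 = 0
(α ∧ α) → β = 0 → 0 = 1
~(β ∨ (α → α)) → ((α ∧ α) → β) = 0 → 1 = 1
~(~(β ∨ (α → α)) → ((α ∧ α) → β)) = ~1 = 0
This gives 0 ≠ 1.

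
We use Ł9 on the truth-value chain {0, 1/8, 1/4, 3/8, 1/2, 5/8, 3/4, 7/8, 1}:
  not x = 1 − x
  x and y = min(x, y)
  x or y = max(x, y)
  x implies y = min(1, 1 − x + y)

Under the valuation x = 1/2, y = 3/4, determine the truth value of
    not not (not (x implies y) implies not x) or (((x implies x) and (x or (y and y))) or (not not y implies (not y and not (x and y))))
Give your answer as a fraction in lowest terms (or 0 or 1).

1

x implies y = 1/2 implies 3/4 = 1
not (x implies y) = not 1 = 0
not x = not 1/2 = 1/2
not (x implies y) implies not x = 0 implies 1/2 = 1
not (not (x implies y) implies not x) = not 1 = 0
not not (not (x implies y) implies not x) = not 0 = 1
x implies x = 1/2 implies 1/2 = 1
y and y = 3/4 and 3/4 = 3/4
x or (y and y) = 1/2 or 3/4 = 3/4
(x implies x) and (x or (y and y)) = 1 and 3/4 = 3/4
not y = not 3/4 = 1/4
not not y = not 1/4 = 3/4
not y = not 3/4 = 1/4
x and y = 1/2 and 3/4 = 1/2
not (x and y) = not 1/2 = 1/2
not y and not (x and y) = 1/4 and 1/2 = 1/4
not not y implies (not y and not (x and y)) = 3/4 implies 1/4 = 1/2
((x implies x) and (x or (y and y))) or (not not y implies (not y and not (x and y))) = 3/4 or 1/2 = 3/4
not not (not (x implies y) implies not x) or (((x implies x) and (x or (y and y))) or (not not y implies (not y and not (x and y)))) = 1 or 3/4 = 1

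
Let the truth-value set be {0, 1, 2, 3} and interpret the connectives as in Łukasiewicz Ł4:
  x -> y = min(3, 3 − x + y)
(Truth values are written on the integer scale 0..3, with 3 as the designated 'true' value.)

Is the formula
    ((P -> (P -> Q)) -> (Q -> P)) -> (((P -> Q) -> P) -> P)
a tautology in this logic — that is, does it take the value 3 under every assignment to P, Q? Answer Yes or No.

Counterexample: take P = 1, Q = 0.
P -> Q = 1 -> 0 = 2
P -> (P -> Q) = 1 -> 2 = 3
Q -> P = 0 -> 1 = 3
(P -> (P -> Q)) -> (Q -> P) = 3 -> 3 = 3
P -> Q = 1 -> 0 = 2
(P -> Q) -> P = 2 -> 1 = 2
((P -> Q) -> P) -> P = 2 -> 1 = 2
((P -> (P -> Q)) -> (Q -> P)) -> (((P -> Q) -> P) -> P) = 3 -> 2 = 2
This gives 2 ≠ 3.

No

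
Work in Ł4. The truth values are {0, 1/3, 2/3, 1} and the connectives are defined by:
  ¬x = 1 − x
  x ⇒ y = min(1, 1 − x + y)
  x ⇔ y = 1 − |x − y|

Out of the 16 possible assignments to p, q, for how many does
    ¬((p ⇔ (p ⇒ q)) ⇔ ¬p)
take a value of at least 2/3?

p = 0, q = 0 ↦ 1  ≥
p = 0, q = 1/3 ↦ 1  ≥
p = 0, q = 2/3 ↦ 1  ≥
p = 0, q = 1 ↦ 1  ≥
p = 1/3, q = 0 ↦ 0  <
p = 1/3, q = 1/3 ↦ 1/3  <
p = 1/3, q = 2/3 ↦ 1/3  <
p = 1/3, q = 1 ↦ 1/3  <
p = 2/3, q = 0 ↦ 1/3  <
p = 2/3, q = 1/3 ↦ 2/3  ≥
p = 2/3, q = 2/3 ↦ 1/3  <
p = 2/3, q = 1 ↦ 1/3  <
p = 1, q = 0 ↦ 0  <
p = 1, q = 1/3 ↦ 1/3  <
p = 1, q = 2/3 ↦ 2/3  ≥
p = 1, q = 1 ↦ 1  ≥
So 7 of the 16 assignments meet the threshold.

7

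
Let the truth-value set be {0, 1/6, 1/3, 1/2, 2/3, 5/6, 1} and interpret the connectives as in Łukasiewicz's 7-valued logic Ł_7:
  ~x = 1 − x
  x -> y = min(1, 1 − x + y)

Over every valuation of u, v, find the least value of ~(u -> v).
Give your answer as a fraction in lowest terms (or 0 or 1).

0

Take u = 0, v = 0:
u -> v = 0 -> 0 = 1
~(u -> v) = ~1 = 0
No assignment yields a value below 0, so this is the minimum.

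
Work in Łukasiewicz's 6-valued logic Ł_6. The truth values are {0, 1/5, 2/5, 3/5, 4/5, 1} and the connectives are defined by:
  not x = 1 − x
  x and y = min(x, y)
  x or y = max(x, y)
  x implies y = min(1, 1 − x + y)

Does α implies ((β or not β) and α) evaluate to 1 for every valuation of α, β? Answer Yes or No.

Counterexample: take α = 4/5, β = 2/5.
not β = not 2/5 = 3/5
β or not β = 2/5 or 3/5 = 3/5
(β or not β) and α = 3/5 and 4/5 = 3/5
α implies ((β or not β) and α) = 4/5 implies 3/5 = 4/5
This gives 4/5 ≠ 1.

No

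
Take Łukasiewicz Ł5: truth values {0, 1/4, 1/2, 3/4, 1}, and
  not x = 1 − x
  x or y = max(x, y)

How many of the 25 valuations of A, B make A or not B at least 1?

9

value 1: 9 assignments (counts)
value 3/4: 7 assignments
value 1/2: 5 assignments
value 1/4: 3 assignments
value 0: 1 assignment
So 9 of the 25 assignments meet the threshold.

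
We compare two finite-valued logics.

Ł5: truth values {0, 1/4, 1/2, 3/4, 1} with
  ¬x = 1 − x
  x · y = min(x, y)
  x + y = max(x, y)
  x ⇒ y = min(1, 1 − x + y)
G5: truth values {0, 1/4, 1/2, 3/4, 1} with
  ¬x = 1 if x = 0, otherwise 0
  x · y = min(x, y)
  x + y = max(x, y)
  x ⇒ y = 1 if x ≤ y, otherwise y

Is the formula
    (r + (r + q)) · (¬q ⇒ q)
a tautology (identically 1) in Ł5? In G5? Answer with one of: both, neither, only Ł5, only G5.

neither

In Ł5: at q = 0, r = 0 the value is 0 — not a tautology.
In G5: at q = 0, r = 0 the value is 0 — not a tautology.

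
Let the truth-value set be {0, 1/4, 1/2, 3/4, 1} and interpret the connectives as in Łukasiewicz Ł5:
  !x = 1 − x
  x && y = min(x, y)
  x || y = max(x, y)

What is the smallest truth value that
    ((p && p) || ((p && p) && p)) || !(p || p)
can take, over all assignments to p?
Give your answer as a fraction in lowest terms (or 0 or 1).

Take p = 1/2:
p && p = 1/2 && 1/2 = 1/2
p && p = 1/2 && 1/2 = 1/2
(p && p) && p = 1/2 && 1/2 = 1/2
(p && p) || ((p && p) && p) = 1/2 || 1/2 = 1/2
p || p = 1/2 || 1/2 = 1/2
!(p || p) = !1/2 = 1/2
((p && p) || ((p && p) && p)) || !(p || p) = 1/2 || 1/2 = 1/2
No assignment yields a value below 1/2, so this is the minimum.

1/2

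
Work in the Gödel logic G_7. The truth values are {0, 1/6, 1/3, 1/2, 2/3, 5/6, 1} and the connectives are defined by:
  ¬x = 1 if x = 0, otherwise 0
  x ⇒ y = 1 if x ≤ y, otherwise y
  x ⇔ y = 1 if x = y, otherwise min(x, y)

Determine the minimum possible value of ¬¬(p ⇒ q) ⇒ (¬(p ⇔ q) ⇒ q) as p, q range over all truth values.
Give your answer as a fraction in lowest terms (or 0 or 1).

1/6

Take p = 0, q = 1/6:
p ⇒ q = 0 ⇒ 1/6 = 1
¬(p ⇒ q) = ¬1 = 0
¬¬(p ⇒ q) = ¬0 = 1
p ⇔ q = 0 ⇔ 1/6 = 0
¬(p ⇔ q) = ¬0 = 1
¬(p ⇔ q) ⇒ q = 1 ⇒ 1/6 = 1/6
¬¬(p ⇒ q) ⇒ (¬(p ⇔ q) ⇒ q) = 1 ⇒ 1/6 = 1/6
No assignment yields a value below 1/6, so this is the minimum.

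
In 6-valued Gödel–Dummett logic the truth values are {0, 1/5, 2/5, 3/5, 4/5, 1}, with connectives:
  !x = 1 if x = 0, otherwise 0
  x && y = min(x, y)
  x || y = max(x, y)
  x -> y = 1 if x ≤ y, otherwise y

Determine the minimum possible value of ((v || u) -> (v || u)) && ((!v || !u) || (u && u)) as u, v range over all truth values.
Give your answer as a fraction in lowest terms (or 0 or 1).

1/5

Take u = 1/5, v = 1/5:
v || u = 1/5 || 1/5 = 1/5
v || u = 1/5 || 1/5 = 1/5
(v || u) -> (v || u) = 1/5 -> 1/5 = 1
!v = !1/5 = 0
!u = !1/5 = 0
!v || !u = 0 || 0 = 0
u && u = 1/5 && 1/5 = 1/5
(!v || !u) || (u && u) = 0 || 1/5 = 1/5
((v || u) -> (v || u)) && ((!v || !u) || (u && u)) = 1 && 1/5 = 1/5
No assignment yields a value below 1/5, so this is the minimum.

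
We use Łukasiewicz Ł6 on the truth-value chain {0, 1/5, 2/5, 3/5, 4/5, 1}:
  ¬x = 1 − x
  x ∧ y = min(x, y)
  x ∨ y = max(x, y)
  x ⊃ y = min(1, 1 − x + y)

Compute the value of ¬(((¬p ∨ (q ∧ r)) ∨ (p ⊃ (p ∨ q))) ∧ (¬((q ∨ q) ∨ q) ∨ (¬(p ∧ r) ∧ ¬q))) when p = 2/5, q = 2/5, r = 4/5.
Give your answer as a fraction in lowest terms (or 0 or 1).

2/5

¬p = ¬2/5 = 3/5
q ∧ r = 2/5 ∧ 4/5 = 2/5
¬p ∨ (q ∧ r) = 3/5 ∨ 2/5 = 3/5
p ∨ q = 2/5 ∨ 2/5 = 2/5
p ⊃ (p ∨ q) = 2/5 ⊃ 2/5 = 1
(¬p ∨ (q ∧ r)) ∨ (p ⊃ (p ∨ q)) = 3/5 ∨ 1 = 1
q ∨ q = 2/5 ∨ 2/5 = 2/5
(q ∨ q) ∨ q = 2/5 ∨ 2/5 = 2/5
¬((q ∨ q) ∨ q) = ¬2/5 = 3/5
p ∧ r = 2/5 ∧ 4/5 = 2/5
¬(p ∧ r) = ¬2/5 = 3/5
¬q = ¬2/5 = 3/5
¬(p ∧ r) ∧ ¬q = 3/5 ∧ 3/5 = 3/5
¬((q ∨ q) ∨ q) ∨ (¬(p ∧ r) ∧ ¬q) = 3/5 ∨ 3/5 = 3/5
((¬p ∨ (q ∧ r)) ∨ (p ⊃ (p ∨ q))) ∧ (¬((q ∨ q) ∨ q) ∨ (¬(p ∧ r) ∧ ¬q)) = 1 ∧ 3/5 = 3/5
¬(((¬p ∨ (q ∧ r)) ∨ (p ⊃ (p ∨ q))) ∧ (¬((q ∨ q) ∨ q) ∨ (¬(p ∧ r) ∧ ¬q))) = ¬3/5 = 2/5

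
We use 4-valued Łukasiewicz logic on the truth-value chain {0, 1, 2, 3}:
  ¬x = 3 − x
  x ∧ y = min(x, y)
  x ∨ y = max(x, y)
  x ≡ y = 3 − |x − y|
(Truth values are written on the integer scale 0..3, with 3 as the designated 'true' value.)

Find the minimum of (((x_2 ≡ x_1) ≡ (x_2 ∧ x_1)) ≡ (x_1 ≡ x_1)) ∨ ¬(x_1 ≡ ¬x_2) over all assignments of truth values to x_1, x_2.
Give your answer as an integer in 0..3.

1

Take x_1 = 1, x_2 = 1:
x_2 ≡ x_1 = 1 ≡ 1 = 3
x_2 ∧ x_1 = 1 ∧ 1 = 1
(x_2 ≡ x_1) ≡ (x_2 ∧ x_1) = 3 ≡ 1 = 1
x_1 ≡ x_1 = 1 ≡ 1 = 3
((x_2 ≡ x_1) ≡ (x_2 ∧ x_1)) ≡ (x_1 ≡ x_1) = 1 ≡ 3 = 1
¬x_2 = ¬1 = 2
x_1 ≡ ¬x_2 = 1 ≡ 2 = 2
¬(x_1 ≡ ¬x_2) = ¬2 = 1
(((x_2 ≡ x_1) ≡ (x_2 ∧ x_1)) ≡ (x_1 ≡ x_1)) ∨ ¬(x_1 ≡ ¬x_2) = 1 ∨ 1 = 1
No assignment yields a value below 1, so this is the minimum.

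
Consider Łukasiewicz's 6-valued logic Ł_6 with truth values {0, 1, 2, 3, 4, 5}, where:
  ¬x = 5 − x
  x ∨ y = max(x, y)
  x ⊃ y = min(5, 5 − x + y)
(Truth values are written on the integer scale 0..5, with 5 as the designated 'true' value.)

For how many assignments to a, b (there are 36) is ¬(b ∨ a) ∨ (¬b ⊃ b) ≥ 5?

value 5: 19 assignments (counts)
value 4: 9 assignments
value 3: 2 assignments
value 2: 4 assignments
value 1: 1 assignment
value 0: 1 assignment
So 19 of the 36 assignments meet the threshold.

19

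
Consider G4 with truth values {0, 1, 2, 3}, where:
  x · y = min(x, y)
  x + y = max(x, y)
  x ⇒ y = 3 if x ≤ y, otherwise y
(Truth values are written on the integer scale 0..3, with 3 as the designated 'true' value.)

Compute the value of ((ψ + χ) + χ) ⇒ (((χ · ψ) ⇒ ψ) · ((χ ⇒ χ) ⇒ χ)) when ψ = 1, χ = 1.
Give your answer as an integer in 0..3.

3

ψ + χ = 1 + 1 = 1
(ψ + χ) + χ = 1 + 1 = 1
χ · ψ = 1 · 1 = 1
(χ · ψ) ⇒ ψ = 1 ⇒ 1 = 3
χ ⇒ χ = 1 ⇒ 1 = 3
(χ ⇒ χ) ⇒ χ = 3 ⇒ 1 = 1
((χ · ψ) ⇒ ψ) · ((χ ⇒ χ) ⇒ χ) = 3 · 1 = 1
((ψ + χ) + χ) ⇒ (((χ · ψ) ⇒ ψ) · ((χ ⇒ χ) ⇒ χ)) = 1 ⇒ 1 = 3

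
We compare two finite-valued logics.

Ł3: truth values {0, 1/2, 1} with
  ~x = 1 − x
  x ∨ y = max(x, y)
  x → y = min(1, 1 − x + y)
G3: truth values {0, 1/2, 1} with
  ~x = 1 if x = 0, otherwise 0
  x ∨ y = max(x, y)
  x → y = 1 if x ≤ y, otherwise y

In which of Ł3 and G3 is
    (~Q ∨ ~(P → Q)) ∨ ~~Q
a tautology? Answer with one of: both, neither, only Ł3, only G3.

only G3

In Ł3: at P = 0, Q = 1/2 the value is 1/2 — not a tautology.
In G3: every assignment gives 1 — tautology.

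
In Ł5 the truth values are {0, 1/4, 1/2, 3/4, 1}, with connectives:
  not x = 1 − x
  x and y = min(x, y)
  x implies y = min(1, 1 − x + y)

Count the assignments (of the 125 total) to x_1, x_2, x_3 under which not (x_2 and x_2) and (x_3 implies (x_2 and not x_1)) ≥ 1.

5

value 1: 5 assignments (counts)
value 3/4: 19 assignments
value 1/2: 32 assignments
value 1/4: 36 assignments
value 0: 33 assignments
So 5 of the 125 assignments meet the threshold.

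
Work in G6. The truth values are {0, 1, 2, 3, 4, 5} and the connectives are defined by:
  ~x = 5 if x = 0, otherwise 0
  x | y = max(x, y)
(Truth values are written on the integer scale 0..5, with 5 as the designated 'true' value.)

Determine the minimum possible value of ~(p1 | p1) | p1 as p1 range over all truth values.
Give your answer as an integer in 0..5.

Take p1 = 1:
p1 | p1 = 1 | 1 = 1
~(p1 | p1) = ~1 = 0
~(p1 | p1) | p1 = 0 | 1 = 1
No assignment yields a value below 1, so this is the minimum.

1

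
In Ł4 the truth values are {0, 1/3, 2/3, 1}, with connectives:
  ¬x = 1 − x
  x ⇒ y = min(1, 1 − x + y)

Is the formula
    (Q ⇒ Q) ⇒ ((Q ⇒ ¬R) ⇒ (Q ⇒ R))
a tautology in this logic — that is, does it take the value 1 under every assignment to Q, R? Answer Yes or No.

No

Counterexample: take Q = 1/3, R = 0.
Q ⇒ Q = 1/3 ⇒ 1/3 = 1
¬R = ¬0 = 1
Q ⇒ ¬R = 1/3 ⇒ 1 = 1
Q ⇒ R = 1/3 ⇒ 0 = 2/3
(Q ⇒ ¬R) ⇒ (Q ⇒ R) = 1 ⇒ 2/3 = 2/3
(Q ⇒ Q) ⇒ ((Q ⇒ ¬R) ⇒ (Q ⇒ R)) = 1 ⇒ 2/3 = 2/3
This gives 2/3 ≠ 1.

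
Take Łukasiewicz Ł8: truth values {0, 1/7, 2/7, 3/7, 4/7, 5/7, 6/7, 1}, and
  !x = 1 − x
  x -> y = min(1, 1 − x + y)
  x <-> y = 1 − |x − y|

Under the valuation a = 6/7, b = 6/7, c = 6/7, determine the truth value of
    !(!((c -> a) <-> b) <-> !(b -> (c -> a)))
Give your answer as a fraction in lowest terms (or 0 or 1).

1/7

c -> a = 6/7 -> 6/7 = 1
(c -> a) <-> b = 1 <-> 6/7 = 6/7
!((c -> a) <-> b) = !6/7 = 1/7
c -> a = 6/7 -> 6/7 = 1
b -> (c -> a) = 6/7 -> 1 = 1
!(b -> (c -> a)) = !1 = 0
!((c -> a) <-> b) <-> !(b -> (c -> a)) = 1/7 <-> 0 = 6/7
!(!((c -> a) <-> b) <-> !(b -> (c -> a))) = !6/7 = 1/7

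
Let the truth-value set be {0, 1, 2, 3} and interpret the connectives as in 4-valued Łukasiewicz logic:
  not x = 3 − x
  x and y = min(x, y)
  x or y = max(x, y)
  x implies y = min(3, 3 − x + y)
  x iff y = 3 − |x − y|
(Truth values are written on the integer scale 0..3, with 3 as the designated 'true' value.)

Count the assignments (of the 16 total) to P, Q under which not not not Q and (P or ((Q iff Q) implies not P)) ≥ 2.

P = 0, Q = 0 ↦ 3  ≥
P = 0, Q = 1 ↦ 2  ≥
P = 0, Q = 2 ↦ 1  <
P = 0, Q = 3 ↦ 0  <
P = 1, Q = 0 ↦ 2  ≥
P = 1, Q = 1 ↦ 2  ≥
P = 1, Q = 2 ↦ 1  <
P = 1, Q = 3 ↦ 0  <
P = 2, Q = 0 ↦ 2  ≥
P = 2, Q = 1 ↦ 2  ≥
P = 2, Q = 2 ↦ 1  <
P = 2, Q = 3 ↦ 0  <
P = 3, Q = 0 ↦ 3  ≥
P = 3, Q = 1 ↦ 2  ≥
P = 3, Q = 2 ↦ 1  <
P = 3, Q = 3 ↦ 0  <
So 8 of the 16 assignments meet the threshold.

8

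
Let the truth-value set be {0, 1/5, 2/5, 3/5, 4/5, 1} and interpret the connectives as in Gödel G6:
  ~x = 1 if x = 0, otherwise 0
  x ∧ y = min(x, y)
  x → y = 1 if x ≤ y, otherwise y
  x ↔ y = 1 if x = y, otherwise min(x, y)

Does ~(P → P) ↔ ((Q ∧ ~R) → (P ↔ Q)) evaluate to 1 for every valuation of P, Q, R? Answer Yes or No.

No

Counterexample: take P = 0, Q = 0, R = 0.
P → P = 0 → 0 = 1
~(P → P) = ~1 = 0
~R = ~0 = 1
Q ∧ ~R = 0 ∧ 1 = 0
P ↔ Q = 0 ↔ 0 = 1
(Q ∧ ~R) → (P ↔ Q) = 0 → 1 = 1
~(P → P) ↔ ((Q ∧ ~R) → (P ↔ Q)) = 0 ↔ 1 = 0
This gives 0 ≠ 1.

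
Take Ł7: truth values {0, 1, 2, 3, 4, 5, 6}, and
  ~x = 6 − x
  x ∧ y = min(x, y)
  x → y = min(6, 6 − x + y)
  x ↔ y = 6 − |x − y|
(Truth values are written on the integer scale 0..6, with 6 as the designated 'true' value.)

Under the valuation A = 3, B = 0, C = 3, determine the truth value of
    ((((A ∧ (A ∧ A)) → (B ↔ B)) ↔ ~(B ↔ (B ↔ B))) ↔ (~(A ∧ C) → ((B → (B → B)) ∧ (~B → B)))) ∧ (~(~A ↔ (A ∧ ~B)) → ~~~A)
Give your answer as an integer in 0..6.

3

A ∧ A = 3 ∧ 3 = 3
A ∧ (A ∧ A) = 3 ∧ 3 = 3
B ↔ B = 0 ↔ 0 = 6
(A ∧ (A ∧ A)) → (B ↔ B) = 3 → 6 = 6
B ↔ B = 0 ↔ 0 = 6
B ↔ (B ↔ B) = 0 ↔ 6 = 0
~(B ↔ (B ↔ B)) = ~0 = 6
((A ∧ (A ∧ A)) → (B ↔ B)) ↔ ~(B ↔ (B ↔ B)) = 6 ↔ 6 = 6
A ∧ C = 3 ∧ 3 = 3
~(A ∧ C) = ~3 = 3
B → B = 0 → 0 = 6
B → (B → B) = 0 → 6 = 6
~B = ~0 = 6
~B → B = 6 → 0 = 0
(B → (B → B)) ∧ (~B → B) = 6 ∧ 0 = 0
~(A ∧ C) → ((B → (B → B)) ∧ (~B → B)) = 3 → 0 = 3
(((A ∧ (A ∧ A)) → (B ↔ B)) ↔ ~(B ↔ (B ↔ B))) ↔ (~(A ∧ C) → ((B → (B → B)) ∧ (~B → B))) = 6 ↔ 3 = 3
~A = ~3 = 3
~B = ~0 = 6
A ∧ ~B = 3 ∧ 6 = 3
~A ↔ (A ∧ ~B) = 3 ↔ 3 = 6
~(~A ↔ (A ∧ ~B)) = ~6 = 0
~A = ~3 = 3
~~A = ~3 = 3
~~~A = ~3 = 3
~(~A ↔ (A ∧ ~B)) → ~~~A = 0 → 3 = 6
((((A ∧ (A ∧ A)) → (B ↔ B)) ↔ ~(B ↔ (B ↔ B))) ↔ (~(A ∧ C) → ((B → (B → B)) ∧ (~B → B)))) ∧ (~(~A ↔ (A ∧ ~B)) → ~~~A) = 3 ∧ 6 = 3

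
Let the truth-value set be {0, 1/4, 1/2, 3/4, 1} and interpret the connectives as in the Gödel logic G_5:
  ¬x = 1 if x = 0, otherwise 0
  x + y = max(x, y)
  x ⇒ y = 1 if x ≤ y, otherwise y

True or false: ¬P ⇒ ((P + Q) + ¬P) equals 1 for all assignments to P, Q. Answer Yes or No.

At P = 3/4, Q = 1/2, for instance:
¬P = ¬3/4 = 0
P + Q = 3/4 + 1/2 = 3/4
(P + Q) + ¬P = 3/4 + 0 = 3/4
¬P ⇒ ((P + Q) + ¬P) = 0 ⇒ 3/4 = 1
and checking the remaining 24 assignments likewise gives ≥ 1 in every case.

Yes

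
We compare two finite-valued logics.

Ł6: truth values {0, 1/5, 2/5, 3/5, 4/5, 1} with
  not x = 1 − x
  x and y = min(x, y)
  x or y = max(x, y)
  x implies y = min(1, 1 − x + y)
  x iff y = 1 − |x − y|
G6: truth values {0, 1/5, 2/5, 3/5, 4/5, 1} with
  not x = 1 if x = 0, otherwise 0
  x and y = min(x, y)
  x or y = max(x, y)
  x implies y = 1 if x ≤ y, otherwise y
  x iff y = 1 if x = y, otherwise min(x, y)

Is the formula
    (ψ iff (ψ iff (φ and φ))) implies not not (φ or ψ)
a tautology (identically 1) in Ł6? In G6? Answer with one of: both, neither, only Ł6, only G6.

In Ł6: at φ = 0, ψ = 1/5 the value is 4/5 — not a tautology.
In G6: every assignment gives 1 — tautology.

only G6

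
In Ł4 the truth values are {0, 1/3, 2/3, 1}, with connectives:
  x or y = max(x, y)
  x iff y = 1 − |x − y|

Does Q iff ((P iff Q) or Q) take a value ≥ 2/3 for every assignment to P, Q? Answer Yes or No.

No

Counterexample: take P = 0, Q = 0.
P iff Q = 0 iff 0 = 1
(P iff Q) or Q = 1 or 0 = 1
Q iff ((P iff Q) or Q) = 0 iff 1 = 0
This gives 0, which is below 2/3.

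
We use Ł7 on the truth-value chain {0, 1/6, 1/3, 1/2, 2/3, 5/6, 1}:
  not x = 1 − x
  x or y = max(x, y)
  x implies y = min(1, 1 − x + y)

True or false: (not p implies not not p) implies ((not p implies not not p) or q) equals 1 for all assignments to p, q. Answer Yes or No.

At p = 1, q = 1/3, for instance:
not p = not 1 = 0
not p = not 1 = 0
not not p = not 0 = 1
not p implies not not p = 0 implies 1 = 1
(not p implies not not p) or q = 1 or 1/3 = 1
(not p implies not not p) implies ((not p implies not not p) or q) = 1 implies 1 = 1
and checking the remaining 48 assignments likewise gives ≥ 1 in every case.

Yes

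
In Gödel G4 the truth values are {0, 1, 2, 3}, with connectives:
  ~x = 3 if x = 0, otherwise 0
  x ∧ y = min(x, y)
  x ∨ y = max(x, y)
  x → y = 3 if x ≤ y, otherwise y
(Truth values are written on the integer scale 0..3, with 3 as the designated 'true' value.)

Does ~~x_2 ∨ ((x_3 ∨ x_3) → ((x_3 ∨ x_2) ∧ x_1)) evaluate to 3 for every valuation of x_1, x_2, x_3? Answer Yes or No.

Counterexample: take x_1 = 0, x_2 = 0, x_3 = 1.
~x_2 = ~0 = 3
~~x_2 = ~3 = 0
x_3 ∨ x_3 = 1 ∨ 1 = 1
x_3 ∨ x_2 = 1 ∨ 0 = 1
(x_3 ∨ x_2) ∧ x_1 = 1 ∧ 0 = 0
(x_3 ∨ x_3) → ((x_3 ∨ x_2) ∧ x_1) = 1 → 0 = 0
~~x_2 ∨ ((x_3 ∨ x_3) → ((x_3 ∨ x_2) ∧ x_1)) = 0 ∨ 0 = 0
This gives 0 ≠ 3.

No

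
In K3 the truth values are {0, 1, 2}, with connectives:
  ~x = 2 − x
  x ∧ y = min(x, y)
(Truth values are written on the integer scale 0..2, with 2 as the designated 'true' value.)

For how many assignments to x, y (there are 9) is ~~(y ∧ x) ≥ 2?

x = 0, y = 0 ↦ 0  <
x = 0, y = 1 ↦ 0  <
x = 0, y = 2 ↦ 0  <
x = 1, y = 0 ↦ 0  <
x = 1, y = 1 ↦ 1  <
x = 1, y = 2 ↦ 1  <
x = 2, y = 0 ↦ 0  <
x = 2, y = 1 ↦ 1  <
x = 2, y = 2 ↦ 2  ≥
So 1 of the 9 assignments meets the threshold.

1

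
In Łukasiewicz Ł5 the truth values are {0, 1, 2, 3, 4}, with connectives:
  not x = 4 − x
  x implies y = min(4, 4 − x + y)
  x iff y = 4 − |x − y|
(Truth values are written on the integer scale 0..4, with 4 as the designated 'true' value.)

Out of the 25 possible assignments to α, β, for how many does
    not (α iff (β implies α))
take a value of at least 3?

value 4: 1 assignment (counts)
value 3: 3 assignments (counts)
value 2: 5 assignments
value 1: 7 assignments
value 0: 9 assignments
So 4 of the 25 assignments meet the threshold.

4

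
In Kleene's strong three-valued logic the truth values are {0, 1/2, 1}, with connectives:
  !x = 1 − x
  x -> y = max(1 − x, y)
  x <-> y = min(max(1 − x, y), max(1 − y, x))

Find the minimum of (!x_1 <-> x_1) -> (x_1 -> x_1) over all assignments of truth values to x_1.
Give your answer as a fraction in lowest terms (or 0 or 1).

1/2

Take x_1 = 1/2:
!x_1 = !1/2 = 1/2
!x_1 <-> x_1 = 1/2 <-> 1/2 = 1/2
x_1 -> x_1 = 1/2 -> 1/2 = 1/2
(!x_1 <-> x_1) -> (x_1 -> x_1) = 1/2 -> 1/2 = 1/2
No assignment yields a value below 1/2, so this is the minimum.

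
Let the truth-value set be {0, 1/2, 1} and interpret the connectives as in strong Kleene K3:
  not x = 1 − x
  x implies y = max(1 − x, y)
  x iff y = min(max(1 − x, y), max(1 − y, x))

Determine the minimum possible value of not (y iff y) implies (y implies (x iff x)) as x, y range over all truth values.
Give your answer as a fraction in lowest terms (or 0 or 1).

1/2

Take x = 1/2, y = 1/2:
y iff y = 1/2 iff 1/2 = 1/2
not (y iff y) = not 1/2 = 1/2
x iff x = 1/2 iff 1/2 = 1/2
y implies (x iff x) = 1/2 implies 1/2 = 1/2
not (y iff y) implies (y implies (x iff x)) = 1/2 implies 1/2 = 1/2
No assignment yields a value below 1/2, so this is the minimum.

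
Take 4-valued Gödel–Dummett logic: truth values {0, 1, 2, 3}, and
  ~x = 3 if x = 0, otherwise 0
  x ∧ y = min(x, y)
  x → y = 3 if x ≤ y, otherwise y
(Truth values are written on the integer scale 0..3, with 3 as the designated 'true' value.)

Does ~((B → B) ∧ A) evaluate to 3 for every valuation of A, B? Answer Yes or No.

Counterexample: take A = 1, B = 0.
B → B = 0 → 0 = 3
(B → B) ∧ A = 3 ∧ 1 = 1
~((B → B) ∧ A) = ~1 = 0
This gives 0 ≠ 3.

No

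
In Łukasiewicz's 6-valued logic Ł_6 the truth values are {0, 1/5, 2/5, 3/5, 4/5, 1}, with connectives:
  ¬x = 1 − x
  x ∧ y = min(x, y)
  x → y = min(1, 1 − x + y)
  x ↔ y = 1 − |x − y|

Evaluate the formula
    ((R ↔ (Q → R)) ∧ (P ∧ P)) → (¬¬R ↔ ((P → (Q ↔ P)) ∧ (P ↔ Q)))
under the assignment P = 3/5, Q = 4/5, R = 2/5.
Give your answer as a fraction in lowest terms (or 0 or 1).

1

Q → R = 4/5 → 2/5 = 3/5
R ↔ (Q → R) = 2/5 ↔ 3/5 = 4/5
P ∧ P = 3/5 ∧ 3/5 = 3/5
(R ↔ (Q → R)) ∧ (P ∧ P) = 4/5 ∧ 3/5 = 3/5
¬R = ¬2/5 = 3/5
¬¬R = ¬3/5 = 2/5
Q ↔ P = 4/5 ↔ 3/5 = 4/5
P → (Q ↔ P) = 3/5 → 4/5 = 1
P ↔ Q = 3/5 ↔ 4/5 = 4/5
(P → (Q ↔ P)) ∧ (P ↔ Q) = 1 ∧ 4/5 = 4/5
¬¬R ↔ ((P → (Q ↔ P)) ∧ (P ↔ Q)) = 2/5 ↔ 4/5 = 3/5
((R ↔ (Q → R)) ∧ (P ∧ P)) → (¬¬R ↔ ((P → (Q ↔ P)) ∧ (P ↔ Q))) = 3/5 → 3/5 = 1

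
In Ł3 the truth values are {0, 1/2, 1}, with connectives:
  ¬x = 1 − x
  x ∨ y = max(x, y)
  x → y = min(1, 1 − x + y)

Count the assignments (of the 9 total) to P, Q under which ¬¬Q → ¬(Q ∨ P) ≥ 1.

5

P = 0, Q = 0 ↦ 1  ≥
P = 0, Q = 1/2 ↦ 1  ≥
P = 0, Q = 1 ↦ 0  <
P = 1/2, Q = 0 ↦ 1  ≥
P = 1/2, Q = 1/2 ↦ 1  ≥
P = 1/2, Q = 1 ↦ 0  <
P = 1, Q = 0 ↦ 1  ≥
P = 1, Q = 1/2 ↦ 1/2  <
P = 1, Q = 1 ↦ 0  <
So 5 of the 9 assignments meet the threshold.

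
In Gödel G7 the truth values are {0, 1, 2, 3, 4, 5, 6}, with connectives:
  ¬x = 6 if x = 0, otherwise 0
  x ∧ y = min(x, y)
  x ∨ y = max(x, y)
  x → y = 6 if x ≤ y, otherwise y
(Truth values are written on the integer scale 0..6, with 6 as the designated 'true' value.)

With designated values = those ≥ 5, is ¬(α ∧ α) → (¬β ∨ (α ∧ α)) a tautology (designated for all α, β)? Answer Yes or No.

No

Counterexample: take α = 0, β = 1.
α ∧ α = 0 ∧ 0 = 0
¬(α ∧ α) = ¬0 = 6
¬β = ¬1 = 0
α ∧ α = 0 ∧ 0 = 0
¬β ∨ (α ∧ α) = 0 ∨ 0 = 0
¬(α ∧ α) → (¬β ∨ (α ∧ α)) = 6 → 0 = 0
This gives 0, which is below 5.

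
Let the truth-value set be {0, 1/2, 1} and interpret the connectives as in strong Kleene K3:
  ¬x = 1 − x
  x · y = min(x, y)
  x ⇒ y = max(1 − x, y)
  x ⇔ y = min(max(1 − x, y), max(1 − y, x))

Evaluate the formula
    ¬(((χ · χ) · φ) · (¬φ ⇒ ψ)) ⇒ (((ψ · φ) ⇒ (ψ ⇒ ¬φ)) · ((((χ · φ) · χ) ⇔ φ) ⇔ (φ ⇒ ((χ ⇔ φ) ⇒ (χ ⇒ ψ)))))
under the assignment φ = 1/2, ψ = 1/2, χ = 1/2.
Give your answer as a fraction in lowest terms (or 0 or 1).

1/2

χ · χ = 1/2 · 1/2 = 1/2
(χ · χ) · φ = 1/2 · 1/2 = 1/2
¬φ = ¬1/2 = 1/2
¬φ ⇒ ψ = 1/2 ⇒ 1/2 = 1/2
((χ · χ) · φ) · (¬φ ⇒ ψ) = 1/2 · 1/2 = 1/2
¬(((χ · χ) · φ) · (¬φ ⇒ ψ)) = ¬1/2 = 1/2
ψ · φ = 1/2 · 1/2 = 1/2
¬φ = ¬1/2 = 1/2
ψ ⇒ ¬φ = 1/2 ⇒ 1/2 = 1/2
(ψ · φ) ⇒ (ψ ⇒ ¬φ) = 1/2 ⇒ 1/2 = 1/2
χ · φ = 1/2 · 1/2 = 1/2
(χ · φ) · χ = 1/2 · 1/2 = 1/2
((χ · φ) · χ) ⇔ φ = 1/2 ⇔ 1/2 = 1/2
χ ⇔ φ = 1/2 ⇔ 1/2 = 1/2
χ ⇒ ψ = 1/2 ⇒ 1/2 = 1/2
(χ ⇔ φ) ⇒ (χ ⇒ ψ) = 1/2 ⇒ 1/2 = 1/2
φ ⇒ ((χ ⇔ φ) ⇒ (χ ⇒ ψ)) = 1/2 ⇒ 1/2 = 1/2
(((χ · φ) · χ) ⇔ φ) ⇔ (φ ⇒ ((χ ⇔ φ) ⇒ (χ ⇒ ψ))) = 1/2 ⇔ 1/2 = 1/2
((ψ · φ) ⇒ (ψ ⇒ ¬φ)) · ((((χ · φ) · χ) ⇔ φ) ⇔ (φ ⇒ ((χ ⇔ φ) ⇒ (χ ⇒ ψ)))) = 1/2 · 1/2 = 1/2
¬(((χ · χ) · φ) · (¬φ ⇒ ψ)) ⇒ (((ψ · φ) ⇒ (ψ ⇒ ¬φ)) · ((((χ · φ) · χ) ⇔ φ) ⇔ (φ ⇒ ((χ ⇔ φ) ⇒ (χ ⇒ ψ))))) = 1/2 ⇒ 1/2 = 1/2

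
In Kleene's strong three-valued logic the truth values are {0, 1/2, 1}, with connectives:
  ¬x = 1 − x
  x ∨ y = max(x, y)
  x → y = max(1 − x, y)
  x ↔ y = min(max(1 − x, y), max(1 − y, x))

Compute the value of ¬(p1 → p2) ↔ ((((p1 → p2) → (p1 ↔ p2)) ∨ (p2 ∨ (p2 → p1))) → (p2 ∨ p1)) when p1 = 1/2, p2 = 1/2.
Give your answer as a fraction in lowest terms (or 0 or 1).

1/2

p1 → p2 = 1/2 → 1/2 = 1/2
¬(p1 → p2) = ¬1/2 = 1/2
p1 → p2 = 1/2 → 1/2 = 1/2
p1 ↔ p2 = 1/2 ↔ 1/2 = 1/2
(p1 → p2) → (p1 ↔ p2) = 1/2 → 1/2 = 1/2
p2 → p1 = 1/2 → 1/2 = 1/2
p2 ∨ (p2 → p1) = 1/2 ∨ 1/2 = 1/2
((p1 → p2) → (p1 ↔ p2)) ∨ (p2 ∨ (p2 → p1)) = 1/2 ∨ 1/2 = 1/2
p2 ∨ p1 = 1/2 ∨ 1/2 = 1/2
(((p1 → p2) → (p1 ↔ p2)) ∨ (p2 ∨ (p2 → p1))) → (p2 ∨ p1) = 1/2 → 1/2 = 1/2
¬(p1 → p2) ↔ ((((p1 → p2) → (p1 ↔ p2)) ∨ (p2 ∨ (p2 → p1))) → (p2 ∨ p1)) = 1/2 ↔ 1/2 = 1/2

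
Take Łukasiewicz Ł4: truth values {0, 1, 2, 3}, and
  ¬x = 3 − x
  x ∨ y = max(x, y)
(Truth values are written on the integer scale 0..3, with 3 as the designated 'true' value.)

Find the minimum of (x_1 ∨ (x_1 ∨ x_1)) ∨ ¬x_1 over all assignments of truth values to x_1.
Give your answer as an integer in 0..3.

Take x_1 = 1:
x_1 ∨ x_1 = 1 ∨ 1 = 1
x_1 ∨ (x_1 ∨ x_1) = 1 ∨ 1 = 1
¬x_1 = ¬1 = 2
(x_1 ∨ (x_1 ∨ x_1)) ∨ ¬x_1 = 1 ∨ 2 = 2
No assignment yields a value below 2, so this is the minimum.

2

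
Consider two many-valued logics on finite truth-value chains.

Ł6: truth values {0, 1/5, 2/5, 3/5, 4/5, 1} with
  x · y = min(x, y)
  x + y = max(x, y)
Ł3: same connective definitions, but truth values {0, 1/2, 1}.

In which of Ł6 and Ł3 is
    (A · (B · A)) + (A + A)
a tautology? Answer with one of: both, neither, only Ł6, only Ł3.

In Ł6: at A = 0, B = 0 the value is 0 — not a tautology.
In Ł3: at A = 0, B = 0 the value is 0 — not a tautology.

neither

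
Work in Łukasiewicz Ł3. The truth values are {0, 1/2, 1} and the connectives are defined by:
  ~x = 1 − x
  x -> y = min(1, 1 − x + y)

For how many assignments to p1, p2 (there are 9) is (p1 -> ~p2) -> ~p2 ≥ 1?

5

p1 = 0, p2 = 0 ↦ 1  ≥
p1 = 0, p2 = 1/2 ↦ 1/2  <
p1 = 0, p2 = 1 ↦ 0  <
p1 = 1/2, p2 = 0 ↦ 1  ≥
p1 = 1/2, p2 = 1/2 ↦ 1/2  <
p1 = 1/2, p2 = 1 ↦ 1/2  <
p1 = 1, p2 = 0 ↦ 1  ≥
p1 = 1, p2 = 1/2 ↦ 1  ≥
p1 = 1, p2 = 1 ↦ 1  ≥
So 5 of the 9 assignments meet the threshold.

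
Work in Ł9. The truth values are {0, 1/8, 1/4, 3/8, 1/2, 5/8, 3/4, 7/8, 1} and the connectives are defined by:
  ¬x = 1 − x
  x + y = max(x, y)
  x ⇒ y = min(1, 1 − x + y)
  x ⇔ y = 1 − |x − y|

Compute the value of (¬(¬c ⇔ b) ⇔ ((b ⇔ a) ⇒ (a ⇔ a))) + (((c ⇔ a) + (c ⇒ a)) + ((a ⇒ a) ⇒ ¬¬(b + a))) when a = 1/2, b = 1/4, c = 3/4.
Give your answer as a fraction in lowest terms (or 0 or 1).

3/4

¬c = ¬3/4 = 1/4
¬c ⇔ b = 1/4 ⇔ 1/4 = 1
¬(¬c ⇔ b) = ¬1 = 0
b ⇔ a = 1/4 ⇔ 1/2 = 3/4
a ⇔ a = 1/2 ⇔ 1/2 = 1
(b ⇔ a) ⇒ (a ⇔ a) = 3/4 ⇒ 1 = 1
¬(¬c ⇔ b) ⇔ ((b ⇔ a) ⇒ (a ⇔ a)) = 0 ⇔ 1 = 0
c ⇔ a = 3/4 ⇔ 1/2 = 3/4
c ⇒ a = 3/4 ⇒ 1/2 = 3/4
(c ⇔ a) + (c ⇒ a) = 3/4 + 3/4 = 3/4
a ⇒ a = 1/2 ⇒ 1/2 = 1
b + a = 1/4 + 1/2 = 1/2
¬(b + a) = ¬1/2 = 1/2
¬¬(b + a) = ¬1/2 = 1/2
(a ⇒ a) ⇒ ¬¬(b + a) = 1 ⇒ 1/2 = 1/2
((c ⇔ a) + (c ⇒ a)) + ((a ⇒ a) ⇒ ¬¬(b + a)) = 3/4 + 1/2 = 3/4
(¬(¬c ⇔ b) ⇔ ((b ⇔ a) ⇒ (a ⇔ a))) + (((c ⇔ a) + (c ⇒ a)) + ((a ⇒ a) ⇒ ¬¬(b + a))) = 0 + 3/4 = 3/4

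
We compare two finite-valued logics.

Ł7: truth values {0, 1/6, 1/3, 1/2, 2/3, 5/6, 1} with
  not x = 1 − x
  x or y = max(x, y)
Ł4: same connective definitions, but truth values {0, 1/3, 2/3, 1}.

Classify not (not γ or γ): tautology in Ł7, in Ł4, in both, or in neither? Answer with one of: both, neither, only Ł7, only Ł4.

In Ł7: at γ = 0 the value is 0 — not a tautology.
In Ł4: at γ = 0 the value is 0 — not a tautology.

neither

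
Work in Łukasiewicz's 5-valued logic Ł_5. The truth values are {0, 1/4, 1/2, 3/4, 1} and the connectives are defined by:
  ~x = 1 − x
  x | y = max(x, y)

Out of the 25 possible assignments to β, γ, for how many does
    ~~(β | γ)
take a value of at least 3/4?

value 1: 9 assignments (counts)
value 3/4: 7 assignments (counts)
value 1/2: 5 assignments
value 1/4: 3 assignments
value 0: 1 assignment
So 16 of the 25 assignments meet the threshold.

16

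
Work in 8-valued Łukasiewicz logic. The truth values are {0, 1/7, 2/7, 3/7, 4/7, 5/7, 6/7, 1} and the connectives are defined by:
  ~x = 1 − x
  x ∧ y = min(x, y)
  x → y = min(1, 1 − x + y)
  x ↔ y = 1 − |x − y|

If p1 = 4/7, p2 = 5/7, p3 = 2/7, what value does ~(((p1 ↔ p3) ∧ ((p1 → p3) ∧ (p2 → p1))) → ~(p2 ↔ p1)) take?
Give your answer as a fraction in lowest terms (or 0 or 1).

p1 ↔ p3 = 4/7 ↔ 2/7 = 5/7
p1 → p3 = 4/7 → 2/7 = 5/7
p2 → p1 = 5/7 → 4/7 = 6/7
(p1 → p3) ∧ (p2 → p1) = 5/7 ∧ 6/7 = 5/7
(p1 ↔ p3) ∧ ((p1 → p3) ∧ (p2 → p1)) = 5/7 ∧ 5/7 = 5/7
p2 ↔ p1 = 5/7 ↔ 4/7 = 6/7
~(p2 ↔ p1) = ~6/7 = 1/7
((p1 ↔ p3) ∧ ((p1 → p3) ∧ (p2 → p1))) → ~(p2 ↔ p1) = 5/7 → 1/7 = 3/7
~(((p1 ↔ p3) ∧ ((p1 → p3) ∧ (p2 → p1))) → ~(p2 ↔ p1)) = ~3/7 = 4/7

4/7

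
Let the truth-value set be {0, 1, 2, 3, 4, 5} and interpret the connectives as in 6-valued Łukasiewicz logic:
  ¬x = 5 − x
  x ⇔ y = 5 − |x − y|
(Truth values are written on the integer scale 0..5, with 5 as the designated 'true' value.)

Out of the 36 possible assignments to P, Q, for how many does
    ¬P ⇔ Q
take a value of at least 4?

value 5: 6 assignments (counts)
value 4: 10 assignments (counts)
value 3: 8 assignments
value 2: 6 assignments
value 1: 4 assignments
value 0: 2 assignments
So 16 of the 36 assignments meet the threshold.

16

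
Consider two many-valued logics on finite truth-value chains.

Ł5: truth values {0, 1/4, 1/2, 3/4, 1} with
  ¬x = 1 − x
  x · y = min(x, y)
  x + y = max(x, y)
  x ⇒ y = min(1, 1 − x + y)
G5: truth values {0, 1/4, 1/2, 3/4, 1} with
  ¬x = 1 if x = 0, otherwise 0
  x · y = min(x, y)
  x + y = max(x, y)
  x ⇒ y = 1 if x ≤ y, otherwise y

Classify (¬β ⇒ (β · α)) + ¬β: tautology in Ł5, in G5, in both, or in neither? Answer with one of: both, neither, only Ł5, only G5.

only G5

In Ł5: at α = 0, β = 1/4 the value is 3/4 — not a tautology.
In G5: every assignment gives 1 — tautology.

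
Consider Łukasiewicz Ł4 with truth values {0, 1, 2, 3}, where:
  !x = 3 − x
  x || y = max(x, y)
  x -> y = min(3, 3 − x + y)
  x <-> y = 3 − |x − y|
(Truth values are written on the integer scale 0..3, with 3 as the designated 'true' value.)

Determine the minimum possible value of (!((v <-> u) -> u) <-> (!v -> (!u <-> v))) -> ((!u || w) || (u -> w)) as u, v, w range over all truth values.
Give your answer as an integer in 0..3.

2

Take u = 1, v = 0, w = 0:
v <-> u = 0 <-> 1 = 2
(v <-> u) -> u = 2 -> 1 = 2
!((v <-> u) -> u) = !2 = 1
!v = !0 = 3
!u = !1 = 2
!u <-> v = 2 <-> 0 = 1
!v -> (!u <-> v) = 3 -> 1 = 1
!((v <-> u) -> u) <-> (!v -> (!u <-> v)) = 1 <-> 1 = 3
!u = !1 = 2
!u || w = 2 || 0 = 2
u -> w = 1 -> 0 = 2
(!u || w) || (u -> w) = 2 || 2 = 2
(!((v <-> u) -> u) <-> (!v -> (!u <-> v))) -> ((!u || w) || (u -> w)) = 3 -> 2 = 2
No assignment yields a value below 2, so this is the minimum.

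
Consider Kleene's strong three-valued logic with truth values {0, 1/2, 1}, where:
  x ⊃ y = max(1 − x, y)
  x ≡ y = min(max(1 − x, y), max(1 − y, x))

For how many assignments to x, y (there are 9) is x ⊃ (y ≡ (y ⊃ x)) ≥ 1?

4

x = 0, y = 0 ↦ 1  ≥
x = 0, y = 1/2 ↦ 1  ≥
x = 0, y = 1 ↦ 1  ≥
x = 1/2, y = 0 ↦ 1/2  <
x = 1/2, y = 1/2 ↦ 1/2  <
x = 1/2, y = 1 ↦ 1/2  <
x = 1, y = 0 ↦ 0  <
x = 1, y = 1/2 ↦ 1/2  <
x = 1, y = 1 ↦ 1  ≥
So 4 of the 9 assignments meet the threshold.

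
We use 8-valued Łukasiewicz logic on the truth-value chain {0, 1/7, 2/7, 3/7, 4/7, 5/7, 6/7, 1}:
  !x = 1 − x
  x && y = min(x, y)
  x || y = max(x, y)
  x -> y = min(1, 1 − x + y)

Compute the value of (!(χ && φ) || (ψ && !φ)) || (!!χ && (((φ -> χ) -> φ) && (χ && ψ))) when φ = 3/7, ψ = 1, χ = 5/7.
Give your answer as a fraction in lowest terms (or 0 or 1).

4/7

χ && φ = 5/7 && 3/7 = 3/7
!(χ && φ) = !3/7 = 4/7
!φ = !3/7 = 4/7
ψ && !φ = 1 && 4/7 = 4/7
!(χ && φ) || (ψ && !φ) = 4/7 || 4/7 = 4/7
!χ = !5/7 = 2/7
!!χ = !2/7 = 5/7
φ -> χ = 3/7 -> 5/7 = 1
(φ -> χ) -> φ = 1 -> 3/7 = 3/7
χ && ψ = 5/7 && 1 = 5/7
((φ -> χ) -> φ) && (χ && ψ) = 3/7 && 5/7 = 3/7
!!χ && (((φ -> χ) -> φ) && (χ && ψ)) = 5/7 && 3/7 = 3/7
(!(χ && φ) || (ψ && !φ)) || (!!χ && (((φ -> χ) -> φ) && (χ && ψ))) = 4/7 || 3/7 = 4/7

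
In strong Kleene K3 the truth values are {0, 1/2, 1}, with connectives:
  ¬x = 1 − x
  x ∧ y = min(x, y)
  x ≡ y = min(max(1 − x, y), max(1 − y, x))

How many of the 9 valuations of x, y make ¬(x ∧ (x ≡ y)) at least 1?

x = 0, y = 0 ↦ 1  ≥
x = 0, y = 1/2 ↦ 1  ≥
x = 0, y = 1 ↦ 1  ≥
x = 1/2, y = 0 ↦ 1/2  <
x = 1/2, y = 1/2 ↦ 1/2  <
x = 1/2, y = 1 ↦ 1/2  <
x = 1, y = 0 ↦ 1  ≥
x = 1, y = 1/2 ↦ 1/2  <
x = 1, y = 1 ↦ 0  <
So 4 of the 9 assignments meet the threshold.

4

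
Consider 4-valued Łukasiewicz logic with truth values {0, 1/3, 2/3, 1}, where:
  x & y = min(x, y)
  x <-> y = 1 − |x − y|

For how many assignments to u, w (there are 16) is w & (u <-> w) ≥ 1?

u = 0, w = 0 ↦ 0  <
u = 0, w = 1/3 ↦ 1/3  <
u = 0, w = 2/3 ↦ 1/3  <
u = 0, w = 1 ↦ 0  <
u = 1/3, w = 0 ↦ 0  <
u = 1/3, w = 1/3 ↦ 1/3  <
u = 1/3, w = 2/3 ↦ 2/3  <
u = 1/3, w = 1 ↦ 1/3  <
u = 2/3, w = 0 ↦ 0  <
u = 2/3, w = 1/3 ↦ 1/3  <
u = 2/3, w = 2/3 ↦ 2/3  <
u = 2/3, w = 1 ↦ 2/3  <
u = 1, w = 0 ↦ 0  <
u = 1, w = 1/3 ↦ 1/3  <
u = 1, w = 2/3 ↦ 2/3  <
u = 1, w = 1 ↦ 1  ≥
So 1 of the 16 assignments meets the threshold.

1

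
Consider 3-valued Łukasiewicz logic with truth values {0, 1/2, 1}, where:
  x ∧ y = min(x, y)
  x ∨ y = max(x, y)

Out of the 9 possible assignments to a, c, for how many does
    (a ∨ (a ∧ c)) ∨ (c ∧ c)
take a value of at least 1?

a = 0, c = 0 ↦ 0  <
a = 0, c = 1/2 ↦ 1/2  <
a = 0, c = 1 ↦ 1  ≥
a = 1/2, c = 0 ↦ 1/2  <
a = 1/2, c = 1/2 ↦ 1/2  <
a = 1/2, c = 1 ↦ 1  ≥
a = 1, c = 0 ↦ 1  ≥
a = 1, c = 1/2 ↦ 1  ≥
a = 1, c = 1 ↦ 1  ≥
So 5 of the 9 assignments meet the threshold.

5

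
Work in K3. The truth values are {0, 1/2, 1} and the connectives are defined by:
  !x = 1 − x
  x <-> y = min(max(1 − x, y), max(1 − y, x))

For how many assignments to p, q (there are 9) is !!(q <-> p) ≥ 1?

2

p = 0, q = 0 ↦ 1  ≥
p = 0, q = 1/2 ↦ 1/2  <
p = 0, q = 1 ↦ 0  <
p = 1/2, q = 0 ↦ 1/2  <
p = 1/2, q = 1/2 ↦ 1/2  <
p = 1/2, q = 1 ↦ 1/2  <
p = 1, q = 0 ↦ 0  <
p = 1, q = 1/2 ↦ 1/2  <
p = 1, q = 1 ↦ 1  ≥
So 2 of the 9 assignments meet the threshold.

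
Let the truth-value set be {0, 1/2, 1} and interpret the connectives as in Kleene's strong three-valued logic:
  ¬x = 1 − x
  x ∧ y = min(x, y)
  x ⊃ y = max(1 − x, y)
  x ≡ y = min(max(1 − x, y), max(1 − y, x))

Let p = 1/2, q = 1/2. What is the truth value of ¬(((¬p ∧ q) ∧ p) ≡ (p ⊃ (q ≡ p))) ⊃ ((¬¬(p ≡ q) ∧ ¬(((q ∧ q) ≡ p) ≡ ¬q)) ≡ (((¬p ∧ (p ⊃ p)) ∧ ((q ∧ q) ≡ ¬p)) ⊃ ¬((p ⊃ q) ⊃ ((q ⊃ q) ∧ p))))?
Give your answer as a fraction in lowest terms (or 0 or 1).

¬p = ¬1/2 = 1/2
¬p ∧ q = 1/2 ∧ 1/2 = 1/2
(¬p ∧ q) ∧ p = 1/2 ∧ 1/2 = 1/2
q ≡ p = 1/2 ≡ 1/2 = 1/2
p ⊃ (q ≡ p) = 1/2 ⊃ 1/2 = 1/2
((¬p ∧ q) ∧ p) ≡ (p ⊃ (q ≡ p)) = 1/2 ≡ 1/2 = 1/2
¬(((¬p ∧ q) ∧ p) ≡ (p ⊃ (q ≡ p))) = ¬1/2 = 1/2
p ≡ q = 1/2 ≡ 1/2 = 1/2
¬(p ≡ q) = ¬1/2 = 1/2
¬¬(p ≡ q) = ¬1/2 = 1/2
q ∧ q = 1/2 ∧ 1/2 = 1/2
(q ∧ q) ≡ p = 1/2 ≡ 1/2 = 1/2
¬q = ¬1/2 = 1/2
((q ∧ q) ≡ p) ≡ ¬q = 1/2 ≡ 1/2 = 1/2
¬(((q ∧ q) ≡ p) ≡ ¬q) = ¬1/2 = 1/2
¬¬(p ≡ q) ∧ ¬(((q ∧ q) ≡ p) ≡ ¬q) = 1/2 ∧ 1/2 = 1/2
¬p = ¬1/2 = 1/2
p ⊃ p = 1/2 ⊃ 1/2 = 1/2
¬p ∧ (p ⊃ p) = 1/2 ∧ 1/2 = 1/2
q ∧ q = 1/2 ∧ 1/2 = 1/2
¬p = ¬1/2 = 1/2
(q ∧ q) ≡ ¬p = 1/2 ≡ 1/2 = 1/2
(¬p ∧ (p ⊃ p)) ∧ ((q ∧ q) ≡ ¬p) = 1/2 ∧ 1/2 = 1/2
p ⊃ q = 1/2 ⊃ 1/2 = 1/2
q ⊃ q = 1/2 ⊃ 1/2 = 1/2
(q ⊃ q) ∧ p = 1/2 ∧ 1/2 = 1/2
(p ⊃ q) ⊃ ((q ⊃ q) ∧ p) = 1/2 ⊃ 1/2 = 1/2
¬((p ⊃ q) ⊃ ((q ⊃ q) ∧ p)) = ¬1/2 = 1/2
((¬p ∧ (p ⊃ p)) ∧ ((q ∧ q) ≡ ¬p)) ⊃ ¬((p ⊃ q) ⊃ ((q ⊃ q) ∧ p)) = 1/2 ⊃ 1/2 = 1/2
(¬¬(p ≡ q) ∧ ¬(((q ∧ q) ≡ p) ≡ ¬q)) ≡ (((¬p ∧ (p ⊃ p)) ∧ ((q ∧ q) ≡ ¬p)) ⊃ ¬((p ⊃ q) ⊃ ((q ⊃ q) ∧ p))) = 1/2 ≡ 1/2 = 1/2
¬(((¬p ∧ q) ∧ p) ≡ (p ⊃ (q ≡ p))) ⊃ ((¬¬(p ≡ q) ∧ ¬(((q ∧ q) ≡ p) ≡ ¬q)) ≡ (((¬p ∧ (p ⊃ p)) ∧ ((q ∧ q) ≡ ¬p)) ⊃ ¬((p ⊃ q) ⊃ ((q ⊃ q) ∧ p)))) = 1/2 ⊃ 1/2 = 1/2

1/2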